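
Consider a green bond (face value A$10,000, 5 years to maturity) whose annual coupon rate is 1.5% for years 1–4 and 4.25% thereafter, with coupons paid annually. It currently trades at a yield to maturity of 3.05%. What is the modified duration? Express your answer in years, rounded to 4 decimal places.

4.7081 years

Periodic yield y = 0.0305. First find Macaulay duration:
  t   CF        PV=CF/(1+0.0305)^t    t·PV
  1       150.00       145.5604       145.5604
  2       150.00       141.2522       282.5044
  3       150.00       137.0715       411.2146
  4       150.00       133.0146       532.0584
  5    10,425.00     8,970.9014    44,854.5070
  Σ                  9,527.8001    46,225.8448
P = 9,527.8001; Macaulay duration = 46,225.8448 / 9,527.8001 = 4.85168 years.
Modified duration = D_Mac / (1 + y) = 4.85168 / 1.0305 = 4.70808 years.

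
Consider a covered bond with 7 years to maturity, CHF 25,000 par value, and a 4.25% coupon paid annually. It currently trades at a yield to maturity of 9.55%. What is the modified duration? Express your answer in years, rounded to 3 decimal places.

5.517 years

Periodic yield y = 0.0955. First find Macaulay duration:
  t   CF        PV=CF/(1+0.0955)^t    t·PV
  1     1,062.50       969.8768       969.8768
  2     1,062.50       885.3279     1,770.6559
  3     1,062.50       808.1497     2,424.4490
  4     1,062.50       737.6994     2,950.7975
  5     1,062.50       673.3906     3,366.9528
  6     1,062.50       614.6879     3,688.1273
  7    26,062.50    13,763.5162    96,344.6135
  Σ                 18,452.6484   111,515.4728
P = 18,452.6484; Macaulay duration = 111,515.4728 / 18,452.6484 = 6.04333 years.
Modified duration = D_Mac / (1 + y) = 6.04333 / 1.0955 = 5.51651 years.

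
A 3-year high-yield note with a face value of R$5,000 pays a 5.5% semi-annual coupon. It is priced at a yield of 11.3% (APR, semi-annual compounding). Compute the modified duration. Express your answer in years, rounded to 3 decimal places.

Periodic yield y = 0.0565. First find Macaulay duration:
  t   CF        PV=CF/(1+0.0565)^t    t·PV
  1       137.50       130.1467       130.1467
  2       137.50       123.1867       246.3733
  3       137.50       116.5988       349.7965
  4       137.50       110.3633       441.4532
  5       137.50       104.4612       522.3062
  6     5,137.50     3,694.3227    22,165.9361
  Σ                  4,279.0794    23,856.0121
P = 4,279.0794; Macaulay duration = 23,856.0121 / 4,279.0794 = 5.57503 half-year periods = 2.78752 years.
Modified duration = D_Mac / (1 + y) = 2.78752 / 1.0565 = 2.63844 years.

2.638 years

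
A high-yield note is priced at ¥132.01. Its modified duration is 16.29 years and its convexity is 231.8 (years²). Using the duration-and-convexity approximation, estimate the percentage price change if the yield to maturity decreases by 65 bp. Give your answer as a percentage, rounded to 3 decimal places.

Duration effect: -D_mod·Δy = -16.29 × (-0.0065) = +0.105885
Convexity effect: ½·C·(Δy)² = 0.5 × 231.8 × (-0.0065)² = +0.004896775
ΔP/P ≈ +0.105885 + 0.004896775 = +0.110781775
= +11.0781775%.

+11.078%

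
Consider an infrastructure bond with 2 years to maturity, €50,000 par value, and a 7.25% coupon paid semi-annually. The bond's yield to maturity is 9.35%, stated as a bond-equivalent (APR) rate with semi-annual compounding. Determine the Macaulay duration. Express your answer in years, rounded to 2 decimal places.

1.90 years

Periodic yield y = 0.04675. Discount each cash flow and weight by its period:
  t   CF        PV=CF/(1+0.04675)^t    t·PV
  1     1,812.50     1,731.5500     1,731.5500
  2     1,812.50     1,654.2155     3,308.4309
  3     1,812.50     1,580.3348     4,741.0044
  4    51,812.50    43,158.1350   172,632.5402
  Σ                 48,124.2354   182,413.5256
Price P = Σ PV = 48,124.2354.
Macaulay duration = Σ(t·PV) / P = 182,413.5256 / 48,124.2354 = 3.79047 half-year periods.
In years: 3.79047 / 2 = 1.89524 years.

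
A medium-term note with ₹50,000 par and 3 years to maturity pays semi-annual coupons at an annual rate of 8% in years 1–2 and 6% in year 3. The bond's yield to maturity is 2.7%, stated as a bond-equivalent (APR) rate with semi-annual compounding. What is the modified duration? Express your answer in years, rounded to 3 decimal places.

Periodic yield y = 0.0135. First find Macaulay duration:
  t   CF        PV=CF/(1+0.0135)^t    t·PV
  1     2,000.00     1,973.3596     1,973.3596
  2     2,000.00     1,947.0741     3,894.1483
  3     2,000.00     1,921.1388     5,763.4163
  4     2,000.00     1,895.5489     7,582.1954
  5     1,500.00     1,402.7249     7,013.6243
  6    51,500.00    47,518.7175   285,112.3050
  Σ                 56,658.5638   311,339.0490
P = 56,658.5638; Macaulay duration = 311,339.0490 / 56,658.5638 = 5.49500 half-year periods = 2.74750 years.
Modified duration = D_Mac / (1 + y) = 2.74750 / 1.0135 = 2.71090 years.

2.711 years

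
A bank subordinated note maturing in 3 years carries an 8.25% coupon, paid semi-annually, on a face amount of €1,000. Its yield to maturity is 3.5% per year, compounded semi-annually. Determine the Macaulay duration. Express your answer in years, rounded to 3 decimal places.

Periodic yield y = 0.0175. Discount each cash flow and weight by its period:
  t   CF        PV=CF/(1+0.0175)^t    t·PV
  1        41.25        40.5405        40.5405
  2        41.25        39.8433        79.6866
  3        41.25        39.1580       117.4741
  4        41.25        38.4845       153.9382
  5        41.25        37.8226       189.1132
  6     1,041.25       938.3147     5,629.8880
  Σ                  1,134.1637     6,210.6406
Price P = Σ PV = 1,134.1637.
Macaulay duration = Σ(t·PV) / P = 6,210.6406 / 1,134.1637 = 5.47596 half-year periods.
In years: 5.47596 / 2 = 2.73798 years.

2.738 years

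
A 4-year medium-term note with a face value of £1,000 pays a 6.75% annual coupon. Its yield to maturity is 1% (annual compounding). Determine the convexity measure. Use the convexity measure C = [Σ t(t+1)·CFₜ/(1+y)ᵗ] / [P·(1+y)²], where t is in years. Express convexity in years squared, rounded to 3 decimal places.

With y = 0.01:
  t   CF        PV=CF/(1+0.01)^t    t·PV        t(t+1)·PV
  1        67.50        66.8317        66.8317         133.6634
  2        67.50        66.1700       132.3400         397.0199
  3        67.50        65.5148       196.5445         786.1780
  4     1,067.50     1,025.8465     4,103.3861      20,516.9304
  Σ                  1,224.3630     4,499.1022      21,833.7916
P = 1,224.3630.
Convexity = Σ t(t+1)·PV / [P·(1+y)²] = 21,833.7916 / (1,224.3630 × 1.020100) = 17.48140.

17.481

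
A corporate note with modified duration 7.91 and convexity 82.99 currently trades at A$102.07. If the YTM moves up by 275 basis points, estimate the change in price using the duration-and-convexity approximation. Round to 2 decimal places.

-A$19.00

Duration effect: -D_mod·Δy = -7.91 × (+0.0275) = -0.217525
Convexity effect: ½·C·(Δy)² = 0.5 × 82.99 × (0.0275)² = +0.03138059375
ΔP/P ≈ -0.217525 + 0.03138059375 = -0.18614440625
ΔP ≈ 102.07 × (-0.18614440625) = -18.9997595459375.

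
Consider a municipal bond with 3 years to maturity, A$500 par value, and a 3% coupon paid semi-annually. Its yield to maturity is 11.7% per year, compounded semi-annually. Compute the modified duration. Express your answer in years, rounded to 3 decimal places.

2.715 years

Periodic yield y = 0.0585. First find Macaulay duration:
  t   CF        PV=CF/(1+0.0585)^t    t·PV
  1         7.50         7.0855         7.0855
  2         7.50         6.6939        13.3878
  3         7.50         6.3240        18.9719
  4         7.50         5.9744        23.8978
  5         7.50         5.6443        28.2213
  6       507.50       360.8202     2,164.9213
  Σ                    392.5423     2,256.4856
P = 392.5423; Macaulay duration = 2,256.4856 / 392.5423 = 5.74839 half-year periods = 2.87419 years.
Modified duration = D_Mac / (1 + y) = 2.87419 / 1.0585 = 2.71535 years.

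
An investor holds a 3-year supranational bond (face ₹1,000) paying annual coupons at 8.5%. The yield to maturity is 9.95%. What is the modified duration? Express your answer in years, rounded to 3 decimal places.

2.516 years

Periodic yield y = 0.0995. First find Macaulay duration:
  t   CF        PV=CF/(1+0.0995)^t    t·PV
  1        85.00        77.3079        77.3079
  2        85.00        70.3118       140.6237
  3     1,085.00       816.2892     2,448.8675
  Σ                    963.9089     2,666.7991
P = 963.9089; Macaulay duration = 2,666.7991 / 963.9089 = 2.76665 years.
Modified duration = D_Mac / (1 + y) = 2.76665 / 1.0995 = 2.51628 years.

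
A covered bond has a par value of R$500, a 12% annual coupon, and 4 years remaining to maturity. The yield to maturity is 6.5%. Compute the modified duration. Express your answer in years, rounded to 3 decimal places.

Periodic yield y = 0.065. First find Macaulay duration:
  t   CF        PV=CF/(1+0.065)^t    t·PV
  1        60.00        56.3380        56.3380
  2        60.00        52.8996       105.7991
  3        60.00        49.6709       149.0128
  4       560.00       435.3009     1,741.2037
  Σ                    594.2095     2,052.3537
P = 594.2095; Macaulay duration = 2,052.3537 / 594.2095 = 3.45392 years.
Modified duration = D_Mac / (1 + y) = 3.45392 / 1.065 = 3.24312 years.

3.243 years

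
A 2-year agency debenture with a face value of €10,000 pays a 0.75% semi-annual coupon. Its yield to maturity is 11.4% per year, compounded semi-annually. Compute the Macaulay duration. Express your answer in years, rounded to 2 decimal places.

1.99 years

Periodic yield y = 0.057. Discount each cash flow and weight by its period:
  t   CF        PV=CF/(1+0.057)^t    t·PV
  1        37.50        35.4778        35.4778
  2        37.50        33.5646        67.1292
  3        37.50        31.7546        95.2637
  4    10,037.50     8,041.2879    32,165.1514
  Σ                  8,142.0848    32,363.0221
Price P = Σ PV = 8,142.0848.
Macaulay duration = Σ(t·PV) / P = 32,363.0221 / 8,142.0848 = 3.97478 half-year periods.
In years: 3.97478 / 2 = 1.98739 years.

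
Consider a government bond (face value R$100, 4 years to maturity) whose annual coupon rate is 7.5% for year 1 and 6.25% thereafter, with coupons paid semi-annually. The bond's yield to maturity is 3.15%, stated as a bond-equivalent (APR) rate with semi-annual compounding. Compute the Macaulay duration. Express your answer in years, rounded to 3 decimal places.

Periodic yield y = 0.01575. Discount each cash flow and weight by its period:
  t   CF        PV=CF/(1+0.01575)^t    t·PV
  1        3.750         3.6919         3.6919
  2        3.750         3.6346         7.2692
  3        3.125         2.9819         8.9456
  4        3.125         2.9356        11.7426
  5        3.125         2.8901        14.4506
  6        3.125         2.8453        17.0718
  7        3.125         2.8012        19.6083
  8      103.125        91.0059       728.0468
  Σ                    112.7864       810.8268
Price P = Σ PV = 112.7864.
Macaulay duration = Σ(t·PV) / P = 810.8268 / 112.7864 = 7.18905 half-year periods.
In years: 7.18905 / 2 = 3.59452 years.

3.595 years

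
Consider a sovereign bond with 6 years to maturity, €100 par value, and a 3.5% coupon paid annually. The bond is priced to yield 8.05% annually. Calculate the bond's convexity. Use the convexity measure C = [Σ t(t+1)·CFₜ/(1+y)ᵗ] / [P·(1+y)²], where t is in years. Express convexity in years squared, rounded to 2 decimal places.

With y = 0.0805:
  t   CF        PV=CF/(1+0.0805)^t    t·PV        t(t+1)·PV
  1         3.50         3.2392         3.2392           6.4785
  2         3.50         2.9979         5.9958          17.9875
  3         3.50         2.7746         8.3237          33.2947
  4         3.50         2.5678        10.2714          51.3569
  5         3.50         2.3765        11.8827          71.2960
  6       103.50        65.0417       390.2501       2,731.7504
  Σ                     78.9978       429.9628       2,912.1640
P = 78.9978.
Convexity = Σ t(t+1)·PV / [P·(1+y)²] = 2,912.1640 / (78.9978 × 1.167480) = 31.57559.

31.58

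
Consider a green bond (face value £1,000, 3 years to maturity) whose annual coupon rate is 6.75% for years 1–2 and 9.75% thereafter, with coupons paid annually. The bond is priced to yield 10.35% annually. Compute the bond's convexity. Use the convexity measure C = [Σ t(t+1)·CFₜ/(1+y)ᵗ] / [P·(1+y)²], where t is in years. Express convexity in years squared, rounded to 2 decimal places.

9.02

With y = 0.1035:
  t   CF        PV=CF/(1+0.1035)^t    t·PV        t(t+1)·PV
  1        67.50        61.1690        61.1690         122.3380
  2        67.50        55.4318       110.8636         332.5909
  3     1,097.50       816.7469     2,450.2408       9,800.9633
  Σ                    933.3478     2,622.2735      10,255.8922
P = 933.3478.
Convexity = Σ t(t+1)·PV / [P·(1+y)²] = 10,255.8922 / (933.3478 × 1.217712) = 9.02371.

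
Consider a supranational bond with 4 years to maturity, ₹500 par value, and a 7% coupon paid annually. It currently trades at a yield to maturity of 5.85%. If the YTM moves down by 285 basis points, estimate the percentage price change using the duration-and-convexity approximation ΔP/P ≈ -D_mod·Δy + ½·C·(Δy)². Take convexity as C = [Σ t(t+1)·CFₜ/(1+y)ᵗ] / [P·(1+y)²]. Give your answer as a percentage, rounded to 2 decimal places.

+10.42%

With y = 0.0585:
  t   CF        PV=CF/(1+0.0585)^t    t·PV        t(t+1)·PV
  1        35.00        33.0657        33.0657          66.1313
  2        35.00        31.2382        62.4764         187.4293
  3        35.00        29.5118        88.5354         354.1414
  4       535.00       426.1773     1,704.7093       8,523.5464
  Σ                    519.9930     1,888.7867       9,131.2484
P = 519.9930; D_Mac = 3.63233 yrs; D_mod = 3.43158 yrs; C = 15.67296.
Duration effect: -3.43158 × (-0.0285) = +0.097800
Convexity effect: 0.5 × 15.67296 × (-0.0285)² = +0.0063652
ΔP/P ≈ +0.097800 + 0.0063652 = +0.104165 = +10.4165%.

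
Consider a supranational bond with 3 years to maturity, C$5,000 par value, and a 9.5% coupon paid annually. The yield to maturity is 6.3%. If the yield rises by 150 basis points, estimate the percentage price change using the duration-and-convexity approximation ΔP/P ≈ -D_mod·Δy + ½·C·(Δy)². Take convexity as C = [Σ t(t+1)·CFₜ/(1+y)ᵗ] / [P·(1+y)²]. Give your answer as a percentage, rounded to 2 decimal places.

-3.78%

With y = 0.063:
  t   CF        PV=CF/(1+0.063)^t    t·PV        t(t+1)·PV
  1       475.00       446.8485       446.8485         893.6971
  2       475.00       420.3655       840.7310       2,522.1931
  3     5,475.00     4,558.1050    13,674.3151      54,697.2606
  Σ                  5,425.3191    14,961.8947      58,113.1508
P = 5,425.3191; D_Mac = 2.75779 yrs; D_mod = 2.59435 yrs; C = 9.47944.
Duration effect: -2.59435 × (+0.015) = -0.038915
Convexity effect: 0.5 × 9.47944 × (0.015)² = +0.0010664
ΔP/P ≈ -0.038915 + 0.0010664 = -0.037849 = -3.7849%.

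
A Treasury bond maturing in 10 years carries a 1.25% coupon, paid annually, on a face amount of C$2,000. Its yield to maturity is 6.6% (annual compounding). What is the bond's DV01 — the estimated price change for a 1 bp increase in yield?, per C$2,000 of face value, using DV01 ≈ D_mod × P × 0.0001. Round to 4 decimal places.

Periodic yield y = 0.066.
  t   CF        PV=CF/(1+0.066)^t    t·PV
  1        25.00        23.4522        23.4522
  2        25.00        22.0001        44.0003
  3        25.00        20.6380        61.9141
  4        25.00        19.3603        77.4410
  5        25.00        18.1616        90.8080
  6        25.00        17.0371       102.2229
  7        25.00        15.9823       111.8762
  8        25.00        14.9928       119.9423
  9        25.00        14.0645       126.5808
  10    2,025.00     1,068.6930    10,686.9304
  Σ                  1,234.3820    11,445.1681
P = 1,234.3820; D_Mac = 9.27198 yrs; D_mod = 8.69792 yrs.
DV01 ≈ 8.69792 × 1,234.3820 × 0.0001 = 1.073656.

C$1.0737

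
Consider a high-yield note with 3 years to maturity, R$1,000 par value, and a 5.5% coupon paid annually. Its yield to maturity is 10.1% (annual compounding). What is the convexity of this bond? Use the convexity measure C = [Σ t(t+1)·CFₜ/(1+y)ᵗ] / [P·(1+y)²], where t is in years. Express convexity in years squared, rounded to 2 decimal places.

9.18

With y = 0.101:
  t   CF        PV=CF/(1+0.101)^t    t·PV        t(t+1)·PV
  1        55.00        49.9546        49.9546          99.9092
  2        55.00        45.3720        90.7440         272.2321
  3     1,055.00       790.4793     2,371.4379       9,485.7516
  Σ                    885.8059     2,512.1365       9,857.8929
P = 885.8059.
Convexity = Σ t(t+1)·PV / [P·(1+y)²] = 9,857.8929 / (885.8059 × 1.212201) = 9.18060.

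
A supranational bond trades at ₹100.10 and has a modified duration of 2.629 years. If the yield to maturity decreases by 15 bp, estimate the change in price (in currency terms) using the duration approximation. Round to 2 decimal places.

Duration approximation: ΔP/P ≈ -D_mod · Δy = -2.629 × (-0.0015) = +0.0039435.
ΔP ≈ 100.10 × (+0.0039435) = +0.39474435.

+₹0.39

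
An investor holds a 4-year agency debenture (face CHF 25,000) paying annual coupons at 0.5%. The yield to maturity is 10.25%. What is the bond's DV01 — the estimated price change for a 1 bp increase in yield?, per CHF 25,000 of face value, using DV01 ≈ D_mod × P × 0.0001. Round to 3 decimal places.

CHF 6.224

Periodic yield y = 0.1025.
  t   CF        PV=CF/(1+0.1025)^t    t·PV
  1       125.00       113.3787       113.3787
  2       125.00       102.8378       205.6756
  3       125.00        93.2769       279.8308
  4    25,125.00    17,005.5890    68,022.3559
  Σ                 17,315.0824    68,621.2410
P = 17,315.0824; D_Mac = 3.96309 yrs; D_mod = 3.59464 yrs.
DV01 ≈ 3.59464 × 17,315.0824 × 0.0001 = 6.224149.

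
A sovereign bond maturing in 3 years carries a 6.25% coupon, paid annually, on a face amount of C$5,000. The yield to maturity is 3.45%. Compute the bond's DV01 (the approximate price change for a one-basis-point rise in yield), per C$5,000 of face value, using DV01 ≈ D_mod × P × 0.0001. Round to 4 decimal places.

C$1.4772

Periodic yield y = 0.0345.
  t   CF        PV=CF/(1+0.0345)^t    t·PV
  1       312.50       302.0783       302.0783
  2       312.50       292.0042       584.0083
  3     5,312.50     4,798.5216    14,395.5649
  Σ                  5,392.6041    15,281.6515
P = 5,392.6041; D_Mac = 2.83382 yrs; D_mod = 2.73931 yrs.
DV01 ≈ 2.73931 × 5,392.6041 × 0.0001 = 1.477202.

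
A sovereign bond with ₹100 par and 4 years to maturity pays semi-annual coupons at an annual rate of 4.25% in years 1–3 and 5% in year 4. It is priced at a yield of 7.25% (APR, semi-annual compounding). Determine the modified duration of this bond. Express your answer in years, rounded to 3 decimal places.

Periodic yield y = 0.03625. First find Macaulay duration:
  t   CF        PV=CF/(1+0.03625)^t    t·PV
  1        2.125         2.0507         2.0507
  2        2.125         1.9789         3.9579
  3        2.125         1.9097         5.7291
  4        2.125         1.8429         7.3716
  5        2.125         1.7784         8.8921
  6        2.125         1.7162        10.2973
  7        2.500         1.9484        13.6391
  8      102.500        77.0917       616.7334
  Σ                     90.3170       668.6712
P = 90.3170; Macaulay duration = 668.6712 / 90.3170 = 7.40361 half-year periods = 3.70180 years.
Modified duration = D_Mac / (1 + y) = 3.70180 / 1.03625 = 3.57231 years.

3.572 years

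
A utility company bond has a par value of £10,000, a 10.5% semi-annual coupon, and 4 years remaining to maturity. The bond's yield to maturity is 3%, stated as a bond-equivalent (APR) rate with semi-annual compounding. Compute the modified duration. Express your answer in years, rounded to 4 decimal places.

Periodic yield y = 0.015. First find Macaulay duration:
  t   CF        PV=CF/(1+0.015)^t    t·PV
  1       525.00       517.2414       517.2414
  2       525.00       509.5974     1,019.1948
  3       525.00       502.0664     1,506.1993
  4       525.00       494.6467     1,978.5869
  5       525.00       487.3367     2,436.6834
  6       525.00       480.1347     2,880.8079
  7       525.00       473.0391     3,311.2735
  8    10,525.00     9,343.1596    74,745.2766
  Σ                 12,807.2219    88,395.2637
P = 12,807.2219; Macaulay duration = 88,395.2637 / 12,807.2219 = 6.90199 half-year periods = 3.45099 years.
Modified duration = D_Mac / (1 + y) = 3.45099 / 1.015 = 3.39999 years.

3.4000 years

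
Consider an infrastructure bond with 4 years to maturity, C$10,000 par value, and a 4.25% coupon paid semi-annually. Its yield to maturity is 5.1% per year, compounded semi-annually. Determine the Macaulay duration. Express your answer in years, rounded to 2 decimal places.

Periodic yield y = 0.0255. Discount each cash flow and weight by its period:
  t   CF        PV=CF/(1+0.0255)^t    t·PV
  1       212.50       207.2160       207.2160
  2       212.50       202.0634       404.1268
  3       212.50       197.0389       591.1167
  4       212.50       192.1393       768.5573
  5       212.50       187.3616       936.8081
  6       212.50       182.7027     1,096.2162
  7       212.50       178.1596     1,247.1174
  8    10,212.50     8,349.2363    66,793.8903
  Σ                  9,695.9178    72,045.0486
Price P = Σ PV = 9,695.9178.
Macaulay duration = Σ(t·PV) / P = 72,045.0486 / 9,695.9178 = 7.43045 half-year periods.
In years: 7.43045 / 2 = 3.71523 years.

3.72 years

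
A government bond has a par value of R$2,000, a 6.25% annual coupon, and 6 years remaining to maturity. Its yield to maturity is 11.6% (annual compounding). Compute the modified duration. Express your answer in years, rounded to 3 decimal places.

4.532 years

Periodic yield y = 0.116. First find Macaulay duration:
  t   CF        PV=CF/(1+0.116)^t    t·PV
  1       125.00       112.0072       112.0072
  2       125.00       100.3648       200.7297
  3       125.00        89.9327       269.7980
  4       125.00        80.5848       322.3393
  5       125.00        72.2086       361.0431
  6     2,125.00     1,099.9521     6,599.7125
  Σ                  1,555.0502     7,865.6297
P = 1,555.0502; Macaulay duration = 7,865.6297 / 1,555.0502 = 5.05812 years.
Modified duration = D_Mac / (1 + y) = 5.05812 / 1.116 = 4.53237 years.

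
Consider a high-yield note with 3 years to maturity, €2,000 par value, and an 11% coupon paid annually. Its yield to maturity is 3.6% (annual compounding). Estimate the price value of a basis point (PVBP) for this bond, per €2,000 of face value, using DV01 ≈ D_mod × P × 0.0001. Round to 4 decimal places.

Periodic yield y = 0.036.
  t   CF        PV=CF/(1+0.036)^t    t·PV
  1       220.00       212.3552       212.3552
  2       220.00       204.9761       409.9521
  3     2,220.00     1,996.5202     5,989.5606
  Σ                  2,413.8515     6,611.8680
P = 2,413.8515; D_Mac = 2.73914 yrs; D_mod = 2.64395 yrs.
DV01 ≈ 2.64395 × 2,413.8515 × 0.0001 = 0.638211.

€0.6382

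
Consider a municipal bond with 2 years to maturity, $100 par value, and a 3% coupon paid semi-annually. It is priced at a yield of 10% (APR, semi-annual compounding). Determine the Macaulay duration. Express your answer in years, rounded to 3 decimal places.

1.953 years

Periodic yield y = 0.05. Discount each cash flow and weight by its period:
  t   CF        PV=CF/(1+0.05)^t    t·PV
  1         1.50         1.4286         1.4286
  2         1.50         1.3605         2.7211
  3         1.50         1.2958         3.8873
  4       101.50        83.5043       334.0172
  Σ                     87.5892       342.0541
Price P = Σ PV = 87.5892.
Macaulay duration = Σ(t·PV) / P = 342.0541 / 87.5892 = 3.90521 half-year periods.
In years: 3.90521 / 2 = 1.95261 years.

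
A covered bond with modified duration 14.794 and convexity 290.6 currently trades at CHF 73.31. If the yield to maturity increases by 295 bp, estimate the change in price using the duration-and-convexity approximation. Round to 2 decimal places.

-CHF 22.72

Duration effect: -D_mod·Δy = -14.794 × (+0.0295) = -0.436423
Convexity effect: ½·C·(Δy)² = 0.5 × 290.6 × (0.0295)² = +0.126447325
ΔP/P ≈ -0.436423 + 0.126447325 = -0.309975675
ΔP ≈ 73.31 × (-0.309975675) = -22.72431673425.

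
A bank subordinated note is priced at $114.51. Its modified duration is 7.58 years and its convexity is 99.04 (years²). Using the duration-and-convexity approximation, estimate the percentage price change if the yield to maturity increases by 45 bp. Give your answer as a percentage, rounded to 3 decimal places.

-3.311%

Duration effect: -D_mod·Δy = -7.58 × (+0.0045) = -0.034110
Convexity effect: ½·C·(Δy)² = 0.5 × 99.04 × (0.0045)² = +0.00100278
ΔP/P ≈ -0.034110 + 0.00100278 = -0.03310722
= -3.310722%.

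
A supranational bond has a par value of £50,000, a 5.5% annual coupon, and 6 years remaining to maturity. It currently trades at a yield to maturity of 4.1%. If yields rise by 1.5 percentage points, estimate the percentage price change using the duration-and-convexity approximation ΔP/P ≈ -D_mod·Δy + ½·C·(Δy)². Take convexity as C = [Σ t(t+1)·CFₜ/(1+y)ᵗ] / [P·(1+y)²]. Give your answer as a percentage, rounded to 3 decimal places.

With y = 0.041:
  t   CF        PV=CF/(1+0.041)^t    t·PV        t(t+1)·PV
  1     2,750.00     2,641.6907     2,641.6907       5,283.3814
  2     2,750.00     2,537.6471     5,075.2943      15,225.8829
  3     2,750.00     2,437.7014     7,313.1042      29,252.4167
  4     2,750.00     2,341.6920     9,366.7681      46,833.8404
  5     2,750.00     2,249.4640    11,247.3200      67,483.9199
  6    52,750.00    41,449.3846   248,696.3076   1,740,874.1530
  Σ                 53,657.5798   284,340.4848   1,904,953.5942
P = 53,657.5798; D_Mac = 5.29917 yrs; D_mod = 5.09046 yrs; C = 32.76060.
Duration effect: -5.09046 × (+0.015) = -0.076357
Convexity effect: 0.5 × 32.76060 × (0.015)² = +0.0036856
ΔP/P ≈ -0.076357 + 0.0036856 = -0.072671 = -7.2671%.

-7.267%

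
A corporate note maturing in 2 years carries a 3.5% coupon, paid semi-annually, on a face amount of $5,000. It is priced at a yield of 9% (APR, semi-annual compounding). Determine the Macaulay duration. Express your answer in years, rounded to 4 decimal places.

Periodic yield y = 0.045. Discount each cash flow and weight by its period:
  t   CF        PV=CF/(1+0.045)^t    t·PV
  1        87.50        83.7321        83.7321
  2        87.50        80.1264       160.2527
  3        87.50        76.6760       230.0279
  4     5,087.50     4,266.1808    17,064.7233
  Σ                  4,506.7152    17,538.7360
Price P = Σ PV = 4,506.7152.
Macaulay duration = Σ(t·PV) / P = 17,538.7360 / 4,506.7152 = 3.89169 half-year periods.
In years: 3.89169 / 2 = 1.94584 years.

1.9458 years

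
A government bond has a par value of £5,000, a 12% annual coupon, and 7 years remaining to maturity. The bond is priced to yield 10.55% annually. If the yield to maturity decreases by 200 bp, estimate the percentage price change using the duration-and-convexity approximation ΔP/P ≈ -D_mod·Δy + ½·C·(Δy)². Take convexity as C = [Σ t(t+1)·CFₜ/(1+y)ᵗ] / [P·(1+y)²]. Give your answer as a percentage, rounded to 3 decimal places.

+9.970%

With y = 0.1055:
  t   CF        PV=CF/(1+0.1055)^t    t·PV        t(t+1)·PV
  1       600.00       542.7408       542.7408       1,085.4817
  2       600.00       490.9460       981.8921       2,945.6762
  3       600.00       444.0941     1,332.2823       5,329.1293
  4       600.00       401.7133     1,606.8534       8,034.2670
  5       600.00       363.3771     1,816.8853      10,901.3120
  6       600.00       328.6993     1,972.1958      13,805.3703
  7     5,600.00     2,775.0883    19,425.6178     155,404.9420
  Σ                  5,346.6589    27,678.4675     197,506.1784
P = 5,346.6589; D_Mac = 5.17678 yrs; D_mod = 4.68275 yrs; C = 30.22600.
Duration effect: -4.68275 × (-0.02) = +0.093655
Convexity effect: 0.5 × 30.22600 × (-0.02)² = +0.0060452
ΔP/P ≈ +0.093655 + 0.0060452 = +0.099700 = +9.9700%.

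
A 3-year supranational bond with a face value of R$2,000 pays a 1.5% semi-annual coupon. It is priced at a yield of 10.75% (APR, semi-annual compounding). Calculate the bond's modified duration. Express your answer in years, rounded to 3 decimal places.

2.785 years

Periodic yield y = 0.05375. First find Macaulay duration:
  t   CF        PV=CF/(1+0.05375)^t    t·PV
  1        15.00        14.2349        14.2349
  2        15.00        13.5088        27.0176
  3        15.00        12.8197        38.4592
  4        15.00        12.1658        48.6632
  5        15.00        11.5452        57.7262
  6     2,015.00     1,471.8025     8,830.8148
  Σ                  1,536.0769     9,016.9158
P = 1,536.0769; Macaulay duration = 9,016.9158 / 1,536.0769 = 5.87009 half-year periods = 2.93505 years.
Modified duration = D_Mac / (1 + y) = 2.93505 / 1.05375 = 2.78534 years.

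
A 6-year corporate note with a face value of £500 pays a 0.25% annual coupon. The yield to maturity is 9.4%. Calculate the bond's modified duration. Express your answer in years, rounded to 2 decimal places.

5.44 years

Periodic yield y = 0.094. First find Macaulay duration:
  t   CF        PV=CF/(1+0.094)^t    t·PV
  1         1.25         1.1426         1.1426
  2         1.25         1.0444         2.0888
  3         1.25         0.9547         2.8640
  4         1.25         0.8727         3.4906
  5         1.25         0.7977         3.9884
  6       501.25       292.3819     1,754.2913
  Σ                    297.1939     1,767.8657
P = 297.1939; Macaulay duration = 1,767.8657 / 297.1939 = 5.94853 years.
Modified duration = D_Mac / (1 + y) = 5.94853 / 1.094 = 5.43741 years.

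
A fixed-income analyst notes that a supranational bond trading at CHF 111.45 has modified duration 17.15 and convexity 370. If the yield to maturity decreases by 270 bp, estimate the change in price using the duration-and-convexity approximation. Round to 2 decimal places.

+CHF 66.64

Duration effect: -D_mod·Δy = -17.15 × (-0.027) = +0.463050
Convexity effect: ½·C·(Δy)² = 0.5 × 370 × (-0.027)² = +0.1348650
ΔP/P ≈ +0.463050 + 0.1348650 = +0.597915
ΔP ≈ 111.45 × (+0.597915) = +66.63762675.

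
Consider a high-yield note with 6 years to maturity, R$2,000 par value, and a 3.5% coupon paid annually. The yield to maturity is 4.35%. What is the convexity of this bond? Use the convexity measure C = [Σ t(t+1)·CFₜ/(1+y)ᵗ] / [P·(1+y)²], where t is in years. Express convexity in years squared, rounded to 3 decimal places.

34.333

With y = 0.0435:
  t   CF        PV=CF/(1+0.0435)^t    t·PV        t(t+1)·PV
  1        70.00        67.0819        67.0819         134.1639
  2        70.00        64.2855       128.5710         385.7131
  3        70.00        61.6057       184.8170         739.2680
  4        70.00        59.0375       236.1501       1,180.7507
  5        70.00        56.5765       282.8823       1,697.2938
  6     2,070.00     1,603.3031     9,619.8184      67,338.7291
  Σ                  1,911.8902    10,519.3209      71,475.9186
P = 1,911.8902.
Convexity = Σ t(t+1)·PV / [P·(1+y)²] = 71,475.9186 / (1,911.8902 × 1.088892) = 34.33301.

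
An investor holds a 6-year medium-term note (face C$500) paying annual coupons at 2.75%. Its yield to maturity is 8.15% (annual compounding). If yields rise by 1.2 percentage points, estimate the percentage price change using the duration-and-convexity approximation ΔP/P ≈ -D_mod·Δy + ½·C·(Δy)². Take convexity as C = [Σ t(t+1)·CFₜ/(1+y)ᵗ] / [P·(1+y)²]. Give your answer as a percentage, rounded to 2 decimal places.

With y = 0.0815:
  t   CF        PV=CF/(1+0.0815)^t    t·PV        t(t+1)·PV
  1        13.75        12.7138        12.7138          25.4276
  2        13.75        11.7557        23.5115          70.5344
  3        13.75        10.8698        32.6095         130.4381
  4        13.75        10.0507        40.2028         201.0141
  5        13.75         9.2933        46.4665         278.7991
  6       513.75       321.0648     1,926.3888      13,484.7215
  Σ                    375.7482     2,081.8929      14,190.9349
P = 375.7482; D_Mac = 5.54066 yrs; D_mod = 5.12313 yrs; C = 32.28948.
Duration effect: -5.12313 × (+0.012) = -0.061478
Convexity effect: 0.5 × 32.28948 × (0.012)² = +0.0023248
ΔP/P ≈ -0.061478 + 0.0023248 = -0.059153 = -5.9153%.

-5.92%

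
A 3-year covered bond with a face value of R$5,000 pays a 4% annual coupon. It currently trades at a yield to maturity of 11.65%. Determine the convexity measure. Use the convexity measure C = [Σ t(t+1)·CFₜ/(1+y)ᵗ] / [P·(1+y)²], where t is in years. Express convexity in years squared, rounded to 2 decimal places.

With y = 0.1165:
  t   CF        PV=CF/(1+0.1165)^t    t·PV        t(t+1)·PV
  1       200.00       179.1312       179.1312         358.2624
  2       200.00       160.4400       320.8799         962.6398
  3     5,200.00     3,736.1746    11,208.5237      44,834.0950
  Σ                  4,075.7458    11,708.5349      46,154.9972
P = 4,075.7458.
Convexity = Σ t(t+1)·PV / [P·(1+y)²] = 46,154.9972 / (4,075.7458 × 1.246572) = 9.08436.

9.08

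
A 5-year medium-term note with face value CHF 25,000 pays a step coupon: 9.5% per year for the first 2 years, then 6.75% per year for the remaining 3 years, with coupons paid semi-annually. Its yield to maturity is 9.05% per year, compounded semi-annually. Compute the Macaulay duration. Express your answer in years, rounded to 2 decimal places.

4.13 years

Periodic yield y = 0.04525. Discount each cash flow and weight by its period:
  t   CF        PV=CF/(1+0.04525)^t    t·PV
  1     1,187.50     1,136.0918     1,136.0918
  2     1,187.50     1,086.9092     2,173.8184
  3     1,187.50     1,039.8557     3,119.5672
  4     1,187.50       994.8393     3,979.3570
  5       843.75       676.2588     3,381.2938
  6       843.75       646.9828     3,881.8967
  7       843.75       618.9742     4,332.8195
  8       843.75       592.1781     4,737.4252
  9       843.75       566.5421     5,098.8790
  10   25,843.75    16,601.7462   166,017.4615
  Σ                 23,960.3782   197,858.6102
Price P = Σ PV = 23,960.3782.
Macaulay duration = Σ(t·PV) / P = 197,858.6102 / 23,960.3782 = 8.25774 half-year periods.
In years: 8.25774 / 2 = 4.12887 years.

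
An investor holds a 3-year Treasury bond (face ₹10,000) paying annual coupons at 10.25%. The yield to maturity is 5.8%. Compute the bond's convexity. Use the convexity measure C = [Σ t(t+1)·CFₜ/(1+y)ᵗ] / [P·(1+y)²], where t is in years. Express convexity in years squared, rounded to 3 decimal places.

9.509

With y = 0.058:
  t   CF        PV=CF/(1+0.058)^t    t·PV        t(t+1)·PV
  1     1,025.00       968.8091       968.8091       1,937.6181
  2     1,025.00       915.6986     1,831.3971       5,494.1913
  3    11,025.00     9,309.3979    27,928.1938     111,712.7753
  Σ                 11,193.9056    30,728.4000     119,144.5848
P = 11,193.9056.
Convexity = Σ t(t+1)·PV / [P·(1+y)²] = 119,144.5848 / (11,193.9056 × 1.119364) = 9.50870.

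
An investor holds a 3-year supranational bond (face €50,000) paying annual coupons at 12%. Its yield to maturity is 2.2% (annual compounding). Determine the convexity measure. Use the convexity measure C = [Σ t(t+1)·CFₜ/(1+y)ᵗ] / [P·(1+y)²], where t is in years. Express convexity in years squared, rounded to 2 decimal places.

With y = 0.022:
  t   CF        PV=CF/(1+0.022)^t    t·PV        t(t+1)·PV
  1     6,000.00     5,870.8415     5,870.8415      11,741.6830
  2     6,000.00     5,744.4633    11,488.9266      34,466.7798
  3    56,000.00    52,460.8520   157,382.5560     629,530.2241
  Σ                 64,076.1568   174,742.3241     675,738.6868
P = 64,076.1568.
Convexity = Σ t(t+1)·PV / [P·(1+y)²] = 675,738.6868 / (64,076.1568 × 1.044484) = 10.09673.

10.10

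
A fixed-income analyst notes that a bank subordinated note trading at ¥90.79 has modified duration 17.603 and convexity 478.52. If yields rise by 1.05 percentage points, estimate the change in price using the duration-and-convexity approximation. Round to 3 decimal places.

-¥14.386

Duration effect: -D_mod·Δy = -17.603 × (+0.0105) = -0.1848315
Convexity effect: ½·C·(Δy)² = 0.5 × 478.52 × (0.0105)² = +0.026378415
ΔP/P ≈ -0.1848315 + 0.026378415 = -0.158453085
ΔP ≈ 90.79 × (-0.158453085) = -14.38595558715.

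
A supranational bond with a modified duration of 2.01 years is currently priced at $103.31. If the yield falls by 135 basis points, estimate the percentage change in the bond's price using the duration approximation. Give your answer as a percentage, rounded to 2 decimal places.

Duration approximation: ΔP/P ≈ -D_mod · Δy = -2.01 × (-0.0135) = +0.027135.
As a percentage: +2.7135%.

+2.71%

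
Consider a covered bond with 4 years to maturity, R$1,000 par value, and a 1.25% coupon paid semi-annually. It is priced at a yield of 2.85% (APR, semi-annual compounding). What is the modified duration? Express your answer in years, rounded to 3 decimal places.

3.856 years

Periodic yield y = 0.01425. First find Macaulay duration:
  t   CF        PV=CF/(1+0.01425)^t    t·PV
  1         6.25         6.1622         6.1622
  2         6.25         6.0756        12.1512
  3         6.25         5.9903        17.9708
  4         6.25         5.9061        23.6244
  5         6.25         5.8231        29.1155
  6         6.25         5.7413        34.4478
  7         6.25         5.6606        39.6244
  8     1,006.25       898.5573     7,188.4582
  Σ                    939.9164     7,351.5544
P = 939.9164; Macaulay duration = 7,351.5544 / 939.9164 = 7.82150 half-year periods = 3.91075 years.
Modified duration = D_Mac / (1 + y) = 3.91075 / 1.01425 = 3.85580 years.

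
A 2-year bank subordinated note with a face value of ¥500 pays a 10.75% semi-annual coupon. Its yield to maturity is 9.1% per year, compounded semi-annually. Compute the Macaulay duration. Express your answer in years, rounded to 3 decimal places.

1.854 years

Periodic yield y = 0.0455. Discount each cash flow and weight by its period:
  t   CF        PV=CF/(1+0.0455)^t    t·PV
  1       26.875        25.7054        25.7054
  2       26.875        24.5867        49.1734
  3       26.875        23.5167        70.5501
  4      526.875       440.9724     1,763.8897
  Σ                    514.7812     1,909.3187
Price P = Σ PV = 514.7812.
Macaulay duration = Σ(t·PV) / P = 1,909.3187 / 514.7812 = 3.70899 half-year periods.
In years: 3.70899 / 2 = 1.85450 years.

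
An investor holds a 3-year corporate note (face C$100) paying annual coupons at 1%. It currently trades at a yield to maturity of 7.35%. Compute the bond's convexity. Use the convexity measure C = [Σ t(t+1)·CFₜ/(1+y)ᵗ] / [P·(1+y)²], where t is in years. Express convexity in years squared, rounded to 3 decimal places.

10.262

With y = 0.0735:
  t   CF        PV=CF/(1+0.0735)^t    t·PV        t(t+1)·PV
  1         1.00         0.9315         0.9315           1.8631
  2         1.00         0.8678         1.7355           5.2065
  3       101.00        81.6423       244.9269         979.7076
  Σ                     83.4416       247.5939         986.7772
P = 83.4416.
Convexity = Σ t(t+1)·PV / [P·(1+y)²] = 986.7772 / (83.4416 × 1.152402) = 10.26201.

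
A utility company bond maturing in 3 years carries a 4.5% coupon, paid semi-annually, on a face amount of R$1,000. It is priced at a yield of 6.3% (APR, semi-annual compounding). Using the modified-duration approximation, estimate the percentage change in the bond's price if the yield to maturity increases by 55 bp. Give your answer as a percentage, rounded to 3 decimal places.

Periodic yield y = 0.0315. Modified duration first:
  t   CF        PV=CF/(1+0.0315)^t    t·PV
  1        22.50        21.8129        21.8129
  2        22.50        21.1468        42.2935
  3        22.50        20.5010        61.5030
  4        22.50        19.8749        79.4997
  5        22.50        19.2680        96.3399
  6     1,022.50       848.8832     5,093.2990
  Σ                    951.4867     5,394.7481
P = 951.4867; D_Mac = 5.66981 half-year periods = 2.83490 yrs; D_mod = 2.83490/(1+0.0315) = 2.74833 yrs.
ΔP/P ≈ -D_mod · Δy = -2.74833 × (+0.0055) = -0.015116 = -1.5116%.

-1.512%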